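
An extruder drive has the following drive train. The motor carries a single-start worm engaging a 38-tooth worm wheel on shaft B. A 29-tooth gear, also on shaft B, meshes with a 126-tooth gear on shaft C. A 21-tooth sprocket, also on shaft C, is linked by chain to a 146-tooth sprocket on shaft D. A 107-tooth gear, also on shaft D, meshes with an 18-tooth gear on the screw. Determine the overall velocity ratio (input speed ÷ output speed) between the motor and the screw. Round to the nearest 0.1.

193.1

Each stage contributes driven/driver: worm 38/1 = 38, gear mesh 126/29 = 4.3448, chain 146/21 = 6.9524, gear mesh 18/107 = 0.16822.
Overall: 38 × 4.3448 × 6.9524 × 0.16822 = 193.1.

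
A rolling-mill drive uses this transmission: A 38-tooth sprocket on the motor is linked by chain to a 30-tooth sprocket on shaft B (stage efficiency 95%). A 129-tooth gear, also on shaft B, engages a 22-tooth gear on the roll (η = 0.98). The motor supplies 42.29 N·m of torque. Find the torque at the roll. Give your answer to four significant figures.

5.301 N·m

chain 30/38 = 0.78947 → τ = 42.29·0.78947·0.95 = 31.717 N·m
gear mesh 22/129 = 0.17054 → τ = 31.717·0.17054·0.98 = 5.301 N·m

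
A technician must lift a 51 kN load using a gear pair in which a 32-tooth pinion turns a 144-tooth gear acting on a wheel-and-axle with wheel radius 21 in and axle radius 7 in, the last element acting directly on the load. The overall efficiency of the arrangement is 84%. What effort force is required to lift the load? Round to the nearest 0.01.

4.50 kN

Gear pair MA = 144/32 = 4.5.
Wheel-and-axle MA = R/r = 21/7 = 3.
Combined ideal MA = 4.5 × 3 = 13.5.
Actual MA = 13.5 × 0.84 = 11.34.
Effort = load / actual MA = 51 / 11.34 = 4.4974 kN.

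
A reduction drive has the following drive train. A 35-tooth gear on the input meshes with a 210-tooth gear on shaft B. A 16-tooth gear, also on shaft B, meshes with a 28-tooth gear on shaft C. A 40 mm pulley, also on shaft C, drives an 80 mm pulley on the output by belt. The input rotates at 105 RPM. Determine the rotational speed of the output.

5 RPM

gear mesh 210/35 = 6 → 105/6 = 17.5 RPM
gear mesh 28/16 = 1.75 → 17.5/1.75 = 10 RPM
belt 80/40 = 2 → 10/2 = 5 RPM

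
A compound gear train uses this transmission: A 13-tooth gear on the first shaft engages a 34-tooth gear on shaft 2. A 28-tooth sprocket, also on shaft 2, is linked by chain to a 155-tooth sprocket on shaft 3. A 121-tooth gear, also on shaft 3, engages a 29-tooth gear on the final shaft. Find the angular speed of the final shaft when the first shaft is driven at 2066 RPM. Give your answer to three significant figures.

gear mesh 34/13 = 2.6154 → 2066/2.6154 = 789.94 RPM
chain 155/28 = 5.5357 → 789.94/5.5357 = 142.7 RPM
gear mesh 29/121 = 0.23967 → 142.7/0.23967 = 595.4 RPM

595 RPM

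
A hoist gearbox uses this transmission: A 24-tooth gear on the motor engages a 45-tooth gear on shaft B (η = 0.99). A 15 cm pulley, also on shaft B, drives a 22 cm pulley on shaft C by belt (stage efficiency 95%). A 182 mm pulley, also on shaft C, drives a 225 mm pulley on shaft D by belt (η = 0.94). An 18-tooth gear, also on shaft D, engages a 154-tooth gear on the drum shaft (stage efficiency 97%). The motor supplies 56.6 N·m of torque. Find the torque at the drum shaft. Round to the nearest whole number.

After the gear mesh (45/24): 56.6 × 1.875 × 0.99 = 105.06 N·m
After the belt (22/15): 105.06 × 1.4667 × 0.95 = 146.39 N·m
After the belt (225/182): 146.39 × 1.2363 × 0.94 = 170.12 N·m
After the gear mesh (154/18): 170.12 × 8.5556 × 0.97 = 1411.8 N·m

1412 N·m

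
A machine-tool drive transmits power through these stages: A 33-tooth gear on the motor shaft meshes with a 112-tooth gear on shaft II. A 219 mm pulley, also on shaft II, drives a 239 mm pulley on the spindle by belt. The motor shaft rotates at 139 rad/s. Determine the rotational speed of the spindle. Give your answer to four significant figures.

37.53 rad/s

the motor shaft → shaft II (gear mesh, 112/33): 139 ÷ 3.3939 = 40.955 rad/s
shaft II → the spindle (belt, 239/219): 40.955 ÷ 1.0913 = 37.528 rad/s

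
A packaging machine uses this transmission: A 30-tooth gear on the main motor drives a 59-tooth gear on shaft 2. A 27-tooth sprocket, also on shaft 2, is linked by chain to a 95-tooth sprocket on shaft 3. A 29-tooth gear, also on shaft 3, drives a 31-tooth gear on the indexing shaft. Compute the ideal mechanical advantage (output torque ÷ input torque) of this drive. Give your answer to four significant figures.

Each stage contributes driven/driver: gear mesh 59/30 = 1.9667, chain 95/27 = 3.5185, gear mesh 31/29 = 1.069.
Overall: 1.9667 × 3.5185 × 1.069 = 7.397.

7.397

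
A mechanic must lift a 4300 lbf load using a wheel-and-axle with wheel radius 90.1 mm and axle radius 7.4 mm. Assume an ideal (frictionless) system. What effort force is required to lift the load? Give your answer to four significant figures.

Wheel-and-axle MA = R/r = 90.1/7.4 = 12.176.
Effort = load / MA = 4300 / 12.176 = 353.16 lbf.

353.2 lbf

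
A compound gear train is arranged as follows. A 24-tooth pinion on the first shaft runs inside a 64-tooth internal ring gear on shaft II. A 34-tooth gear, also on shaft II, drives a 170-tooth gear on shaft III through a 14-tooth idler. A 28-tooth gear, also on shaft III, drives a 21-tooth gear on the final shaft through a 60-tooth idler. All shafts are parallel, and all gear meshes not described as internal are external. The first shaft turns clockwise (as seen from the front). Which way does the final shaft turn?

the first shaft → shaft II: internal mesh, same direction → CW.
shaft II → shaft III: driver → idler → driven is 2 external meshes, 2 reversals → CW.
shaft III → the final shaft: driver → idler → driven is 2 external meshes, 2 reversals → CW.
4 reversals in total — an even number — so the final shaft turns the same way as the first shaft.

clockwise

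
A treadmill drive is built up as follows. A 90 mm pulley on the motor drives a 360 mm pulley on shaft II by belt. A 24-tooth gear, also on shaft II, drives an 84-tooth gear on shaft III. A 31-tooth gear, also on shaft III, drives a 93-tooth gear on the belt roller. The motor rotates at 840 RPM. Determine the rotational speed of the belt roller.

20 RPM

Belt: ratio = 360/90 = 4, so shaft II turns at 840 / 4 = 210 RPM.
Gear mesh: ratio = 84/24 = 3.5, so shaft III turns at 210 / 3.5 = 60 RPM.
Gear mesh: ratio = 93/31 = 3, so the belt roller turns at 60 / 3 = 20 RPM.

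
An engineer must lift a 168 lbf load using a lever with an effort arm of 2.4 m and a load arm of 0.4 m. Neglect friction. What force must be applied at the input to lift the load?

Lever MA = effort arm / load arm = 2.4/0.4 = 6.
Effort = load / MA = 168 / 6 = 28 lbf.

28 lbf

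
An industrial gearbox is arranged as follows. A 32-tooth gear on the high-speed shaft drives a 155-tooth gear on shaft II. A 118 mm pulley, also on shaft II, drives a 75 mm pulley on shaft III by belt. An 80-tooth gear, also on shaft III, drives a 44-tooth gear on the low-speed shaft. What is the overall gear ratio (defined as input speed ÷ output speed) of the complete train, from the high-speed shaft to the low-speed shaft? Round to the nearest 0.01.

Each stage contributes driven/driver: gear mesh 155/32 = 4.8438, belt 75/118 = 0.63559, gear mesh 44/80 = 0.55.
Overall: 4.8438 × 0.63559 × 0.55 = 1.6933.

1.69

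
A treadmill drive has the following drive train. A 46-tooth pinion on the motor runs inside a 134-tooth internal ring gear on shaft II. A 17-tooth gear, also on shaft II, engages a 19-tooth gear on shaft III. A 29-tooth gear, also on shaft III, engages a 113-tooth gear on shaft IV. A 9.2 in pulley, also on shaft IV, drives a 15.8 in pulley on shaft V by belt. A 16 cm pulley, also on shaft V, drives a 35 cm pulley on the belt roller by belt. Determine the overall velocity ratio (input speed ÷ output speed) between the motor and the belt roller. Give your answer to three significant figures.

47.7

Each stage contributes driven/driver: internal gear 134/46 = 2.913, gear mesh 19/17 = 1.1176, gear mesh 113/29 = 3.8966, belt 15.8/9.2 = 1.7174, belt 35/16 = 2.1875.
Overall: 2.913 × 1.1176 × 3.8966 × 1.7174 × 2.1875 = 47.659.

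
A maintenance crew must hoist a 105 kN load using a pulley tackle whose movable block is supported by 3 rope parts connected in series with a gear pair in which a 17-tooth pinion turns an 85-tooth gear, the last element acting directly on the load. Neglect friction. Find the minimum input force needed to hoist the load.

Block-and-tackle MA = number of supporting rope parts = 3.
Gear pair MA = 85/17 = 5.
Combined ideal MA = 3 × 5 = 15.
Effort = load / MA = 105 / 15 = 7 kN.

7 kN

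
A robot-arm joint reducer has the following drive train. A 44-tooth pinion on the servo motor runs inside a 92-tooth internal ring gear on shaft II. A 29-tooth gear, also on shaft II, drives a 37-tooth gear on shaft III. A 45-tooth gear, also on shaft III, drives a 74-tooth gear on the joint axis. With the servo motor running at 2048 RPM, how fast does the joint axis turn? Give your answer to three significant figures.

467 RPM

Internal gear: ratio = 92/44 = 2.0909, so shaft II turns at 2048 / 2.0909 = 979.48 RPM.
Gear mesh: ratio = 37/29 = 1.2759, so shaft III turns at 979.48 / 1.2759 = 767.7 RPM.
Gear mesh: ratio = 74/45 = 1.6444, so the joint axis turns at 767.7 / 1.6444 = 466.84 RPM.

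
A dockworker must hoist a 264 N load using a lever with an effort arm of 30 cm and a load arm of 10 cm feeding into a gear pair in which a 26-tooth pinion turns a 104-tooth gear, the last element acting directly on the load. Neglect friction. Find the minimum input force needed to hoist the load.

22 N

Lever MA = effort arm / load arm = 30/10 = 3.
Gear pair MA = 104/26 = 4.
Combined ideal MA = 3 × 4 = 12.
Effort = load / MA = 264 / 12 = 22 N.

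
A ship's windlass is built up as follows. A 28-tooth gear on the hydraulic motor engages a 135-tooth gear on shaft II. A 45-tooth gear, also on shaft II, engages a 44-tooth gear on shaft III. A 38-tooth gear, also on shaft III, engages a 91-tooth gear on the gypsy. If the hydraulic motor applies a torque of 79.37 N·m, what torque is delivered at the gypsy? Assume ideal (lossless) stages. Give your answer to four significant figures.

Gear mesh: ratio = 135/28 = 4.8214; torque at shaft II = 79.37 × 4.8214 = 382.68 N·m.
Gear mesh: ratio = 44/45 = 0.97778; torque at shaft III = 382.68 × 0.97778 = 374.17 N·m.
Gear mesh: ratio = 91/38 = 2.3947; torque at the gypsy = 374.17 × 2.3947 = 896.05 N·m.

896.0 N·m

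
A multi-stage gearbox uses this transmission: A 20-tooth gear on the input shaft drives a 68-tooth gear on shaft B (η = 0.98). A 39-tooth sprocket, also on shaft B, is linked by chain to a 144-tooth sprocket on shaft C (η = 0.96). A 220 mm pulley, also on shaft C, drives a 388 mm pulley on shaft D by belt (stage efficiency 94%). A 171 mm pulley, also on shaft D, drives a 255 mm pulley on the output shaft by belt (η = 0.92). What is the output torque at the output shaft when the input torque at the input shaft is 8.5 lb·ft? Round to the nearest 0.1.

228.3 lb·ft

gear mesh 68/20 = 3.4 → τ = 8.5·3.4·0.98 = 28.322 lb·ft
chain 144/39 = 3.6923 → τ = 28.322·3.6923·0.96 = 100.39 lb·ft
belt 388/220 = 1.7636 → τ = 100.39·1.7636·0.94 = 166.43 lb·ft
belt 255/171 = 1.4912 → τ = 166.43·1.4912·0.92 = 228.33 lb·ft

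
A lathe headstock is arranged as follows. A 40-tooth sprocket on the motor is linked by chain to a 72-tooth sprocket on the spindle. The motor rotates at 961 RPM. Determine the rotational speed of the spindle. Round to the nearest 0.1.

533.9 RPM

chain 72/40 = 1.8 → 961/1.8 = 533.89 RPM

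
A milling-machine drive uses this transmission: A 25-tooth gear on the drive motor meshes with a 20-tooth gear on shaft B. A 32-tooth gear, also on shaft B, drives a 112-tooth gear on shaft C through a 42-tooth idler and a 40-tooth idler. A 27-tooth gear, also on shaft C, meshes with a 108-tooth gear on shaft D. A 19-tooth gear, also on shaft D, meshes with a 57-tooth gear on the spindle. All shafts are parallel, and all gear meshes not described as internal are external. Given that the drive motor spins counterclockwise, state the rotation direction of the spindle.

the drive motor → shaft B: external mesh, 1 reversal → CW.
shaft B → shaft C: driver → idler → idler → driven is 3 external meshes, 3 reversals → CCW.
shaft C → shaft D: external mesh, 1 reversal → CW.
shaft D → the spindle: external mesh, 1 reversal → CCW.
6 reversals in total — an even number — so the spindle turns the same way as the drive motor.

counterclockwise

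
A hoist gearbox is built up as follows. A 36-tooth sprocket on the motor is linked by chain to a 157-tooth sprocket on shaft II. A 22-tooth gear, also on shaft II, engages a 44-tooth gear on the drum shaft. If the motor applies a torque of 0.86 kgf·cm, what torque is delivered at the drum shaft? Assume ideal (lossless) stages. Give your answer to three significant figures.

chain 157/36 = 4.3611 → τ = 0.86·4.3611 = 3.7506 kgf·cm
gear mesh 44/22 = 2 → τ = 3.7506·2 = 7.5011 kgf·cm

7.50 kgf·cm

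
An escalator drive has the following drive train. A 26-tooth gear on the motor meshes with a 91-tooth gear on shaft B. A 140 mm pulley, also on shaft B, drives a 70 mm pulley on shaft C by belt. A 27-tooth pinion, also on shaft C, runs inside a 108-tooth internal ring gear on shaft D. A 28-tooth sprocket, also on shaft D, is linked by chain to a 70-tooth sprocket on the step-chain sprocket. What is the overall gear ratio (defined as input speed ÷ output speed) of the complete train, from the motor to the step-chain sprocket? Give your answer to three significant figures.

Each stage contributes driven/driver: gear mesh 91/26 = 3.5, belt 70/140 = 0.5, internal gear 108/27 = 4, chain 70/28 = 2.5.
Overall: 3.5 × 0.5 × 4 × 2.5 = 17.5.

17.5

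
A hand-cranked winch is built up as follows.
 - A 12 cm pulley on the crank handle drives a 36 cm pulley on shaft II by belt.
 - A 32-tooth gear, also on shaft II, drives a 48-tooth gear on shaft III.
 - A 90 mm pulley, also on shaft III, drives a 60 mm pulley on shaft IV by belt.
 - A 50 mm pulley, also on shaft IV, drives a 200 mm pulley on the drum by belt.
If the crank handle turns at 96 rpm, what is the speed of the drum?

Belt: ratio = 36/12 = 3, so shaft II turns at 96 / 3 = 32 rpm.
Gear mesh: ratio = 48/32 = 1.5, so shaft III turns at 32 / 1.5 = 21.333 rpm.
Belt: ratio = 60/90 = 0.66667, so shaft IV turns at 21.333 / 0.66667 = 32 rpm.
Belt: ratio = 200/50 = 4, so the drum turns at 32 / 4 = 8 rpm.

8 rpm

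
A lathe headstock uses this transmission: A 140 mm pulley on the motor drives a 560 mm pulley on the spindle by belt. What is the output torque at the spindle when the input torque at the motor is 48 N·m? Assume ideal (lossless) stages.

After the belt (560/140): 48 × 4 = 192 N·m

192 N·m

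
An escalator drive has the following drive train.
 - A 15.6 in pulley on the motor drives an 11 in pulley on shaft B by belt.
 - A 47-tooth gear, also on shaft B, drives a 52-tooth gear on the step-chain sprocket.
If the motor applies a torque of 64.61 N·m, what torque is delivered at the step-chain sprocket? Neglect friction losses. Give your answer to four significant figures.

Belt: ratio = 11/15.6 = 0.70513; torque at shaft B = 64.61 × 0.70513 = 45.558 N·m.
Gear mesh: ratio = 52/47 = 1.1064; torque at the step-chain sprocket = 45.558 × 1.1064 = 50.405 N·m.

50.40 N·m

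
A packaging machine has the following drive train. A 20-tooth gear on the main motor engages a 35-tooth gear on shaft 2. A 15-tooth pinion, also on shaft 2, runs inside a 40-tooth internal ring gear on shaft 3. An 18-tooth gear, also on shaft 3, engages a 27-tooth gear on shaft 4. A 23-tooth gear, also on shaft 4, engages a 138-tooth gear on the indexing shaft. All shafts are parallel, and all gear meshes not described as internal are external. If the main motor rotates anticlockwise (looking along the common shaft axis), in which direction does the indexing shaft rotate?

the main motor → shaft 2: external mesh, 1 reversal → CW.
shaft 2 → shaft 3: internal mesh, same direction → CW.
shaft 3 → shaft 4: external mesh, 1 reversal → CCW.
shaft 4 → the indexing shaft: external mesh, 1 reversal → CW.
3 reversals in total — an odd number — so the indexing shaft turns opposite to the main motor.

clockwise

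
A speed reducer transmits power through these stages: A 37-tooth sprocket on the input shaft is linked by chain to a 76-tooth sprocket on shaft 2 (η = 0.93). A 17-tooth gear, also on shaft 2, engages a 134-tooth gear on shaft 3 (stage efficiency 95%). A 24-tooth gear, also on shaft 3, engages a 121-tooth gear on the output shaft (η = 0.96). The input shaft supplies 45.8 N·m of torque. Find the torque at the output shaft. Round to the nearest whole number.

Chain: ratio = 76/37 = 2.0541; torque at shaft 2 = 45.8 × 2.0541 × 0.93 = 87.49 N·m.
Gear mesh: ratio = 134/17 = 7.8824; torque at shaft 3 = 87.49 × 7.8824 × 0.95 = 655.15 N·m.
Gear mesh: ratio = 121/24 = 5.0417; torque at the output shaft = 655.15 × 5.0417 × 0.96 = 3170.9 N·m.

3171 N·m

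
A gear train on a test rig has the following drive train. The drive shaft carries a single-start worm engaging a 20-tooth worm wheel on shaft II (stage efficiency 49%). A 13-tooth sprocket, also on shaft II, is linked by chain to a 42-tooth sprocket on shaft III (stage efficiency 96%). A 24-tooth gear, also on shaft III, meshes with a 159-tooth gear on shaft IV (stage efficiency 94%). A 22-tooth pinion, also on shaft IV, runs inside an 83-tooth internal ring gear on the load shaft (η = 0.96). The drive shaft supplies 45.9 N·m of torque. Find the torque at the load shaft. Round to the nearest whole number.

After the worm (20/1): 45.9 × 20 × 0.49 = 449.82 N·m
After the chain (42/13): 449.82 × 3.2308 × 0.96 = 1395.1 N·m
After the gear mesh (159/24): 1395.1 × 6.625 × 0.94 = 8688.2 N·m
After the internal gear (83/22): 8688.2 × 3.7727 × 0.96 = 31467 N·m

31467 N·m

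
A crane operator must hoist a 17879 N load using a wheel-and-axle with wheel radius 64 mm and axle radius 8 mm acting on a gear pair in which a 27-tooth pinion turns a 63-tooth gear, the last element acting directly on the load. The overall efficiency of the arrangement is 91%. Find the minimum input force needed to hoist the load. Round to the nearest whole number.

Wheel-and-axle MA = R/r = 64/8 = 8.
Gear pair MA = 63/27 = 2.3333.
Combined ideal MA = 8 × 2.3333 = 18.667.
Actual MA = 18.667 × 0.91 = 16.987.
Effort = load / actual MA = 17879 / 16.987 = 1052.5 N.

1053 N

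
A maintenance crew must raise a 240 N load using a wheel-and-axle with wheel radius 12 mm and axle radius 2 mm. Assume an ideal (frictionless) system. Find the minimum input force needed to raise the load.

40 N

Wheel-and-axle MA = R/r = 12/2 = 6.
Effort = load / MA = 240 / 6 = 40 N.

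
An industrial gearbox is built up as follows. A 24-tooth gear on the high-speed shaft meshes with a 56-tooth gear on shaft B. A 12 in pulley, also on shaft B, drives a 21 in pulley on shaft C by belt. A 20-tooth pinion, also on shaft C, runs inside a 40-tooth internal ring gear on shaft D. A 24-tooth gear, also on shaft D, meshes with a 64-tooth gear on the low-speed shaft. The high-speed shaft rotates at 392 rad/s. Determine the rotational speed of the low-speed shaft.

18 rad/s

the high-speed shaft → shaft B (gear mesh, 56/24): 392 ÷ 2.3333 = 168 rad/s
shaft B → shaft C (belt, 21/12): 168 ÷ 1.75 = 96 rad/s
shaft C → shaft D (internal gear, 40/20): 96 ÷ 2 = 48 rad/s
shaft D → the low-speed shaft (gear mesh, 64/24): 48 ÷ 2.6667 = 18 rad/s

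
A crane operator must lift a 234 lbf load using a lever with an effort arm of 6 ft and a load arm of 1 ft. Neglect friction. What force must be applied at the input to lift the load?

39 lbf

Lever MA = effort arm / load arm = 6/1 = 6.
Effort = load / MA = 234 / 6 = 39 lbf.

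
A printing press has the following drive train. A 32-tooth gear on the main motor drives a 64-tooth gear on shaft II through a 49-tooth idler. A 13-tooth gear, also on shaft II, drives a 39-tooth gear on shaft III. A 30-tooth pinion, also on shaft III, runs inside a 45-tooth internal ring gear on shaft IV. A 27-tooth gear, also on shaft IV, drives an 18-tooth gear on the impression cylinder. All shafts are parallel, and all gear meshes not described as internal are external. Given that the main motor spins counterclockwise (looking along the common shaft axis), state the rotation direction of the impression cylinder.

counterclockwise

the main motor → shaft II: driver → idler → driven is 2 external meshes, 2 reversals → CCW.
shaft II → shaft III: external mesh, 1 reversal → CW.
shaft III → shaft IV: internal mesh, same direction → CW.
shaft IV → the impression cylinder: external mesh, 1 reversal → CCW.
4 reversals in total — an even number — so the impression cylinder turns the same way as the main motor.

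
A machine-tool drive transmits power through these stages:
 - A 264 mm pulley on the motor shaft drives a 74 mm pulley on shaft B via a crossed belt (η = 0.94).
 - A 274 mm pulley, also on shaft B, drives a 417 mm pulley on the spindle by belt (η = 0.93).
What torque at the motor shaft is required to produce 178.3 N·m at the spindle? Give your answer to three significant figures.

Overall ratio R = 0.2803 × 1.5219 = 0.42659; overall efficiency η = 0.94 × 0.93 = 0.8742.
Input torque = output torque / (R × η) = 178.3 / (0.42659 × 0.8742) = 478.11 N·m.

478 N·m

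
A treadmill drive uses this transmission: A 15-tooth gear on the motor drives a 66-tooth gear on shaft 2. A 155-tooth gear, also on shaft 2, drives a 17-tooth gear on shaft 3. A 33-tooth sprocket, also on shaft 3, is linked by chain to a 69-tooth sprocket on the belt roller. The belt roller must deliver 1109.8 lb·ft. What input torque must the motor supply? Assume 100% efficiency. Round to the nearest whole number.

Overall ratio R = 4.4 × 0.10968 × 2.0909 = 1.009.
Input torque = output torque / R = 1109.8 / 1.009 = 1099.9 lb·ft.

1100 lb·ft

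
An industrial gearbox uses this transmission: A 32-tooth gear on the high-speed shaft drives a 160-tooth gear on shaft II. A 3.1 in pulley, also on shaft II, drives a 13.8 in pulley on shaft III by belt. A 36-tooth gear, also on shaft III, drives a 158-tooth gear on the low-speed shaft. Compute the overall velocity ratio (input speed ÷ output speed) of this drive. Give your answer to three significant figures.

Each stage contributes driven/driver: gear mesh 160/32 = 5, belt 13.8/3.1 = 4.4516, gear mesh 158/36 = 4.3889.
Overall: 5 × 4.4516 × 4.3889 = 97.688.

97.7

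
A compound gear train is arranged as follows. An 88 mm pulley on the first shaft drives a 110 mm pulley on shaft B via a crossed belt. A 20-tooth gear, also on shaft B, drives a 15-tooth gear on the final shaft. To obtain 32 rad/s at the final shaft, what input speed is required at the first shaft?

Overall ratio R = 1.25 × 0.75 = 0.9375.
Required input speed = output speed × R = 32 × 0.9375 = 30 rad/s.

30 rad/s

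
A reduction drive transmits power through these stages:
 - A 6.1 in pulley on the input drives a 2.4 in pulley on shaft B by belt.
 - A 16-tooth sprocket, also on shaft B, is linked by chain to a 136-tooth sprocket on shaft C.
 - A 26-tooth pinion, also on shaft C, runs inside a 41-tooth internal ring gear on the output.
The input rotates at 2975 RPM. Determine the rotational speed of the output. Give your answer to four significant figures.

564.1 RPM

belt 2.4/6.1 = 0.39344 → 2975/0.39344 = 7561.5 RPM
chain 136/16 = 8.5 → 7561.5/8.5 = 889.58 RPM
internal gear 41/26 = 1.5769 → 889.58/1.5769 = 564.13 RPM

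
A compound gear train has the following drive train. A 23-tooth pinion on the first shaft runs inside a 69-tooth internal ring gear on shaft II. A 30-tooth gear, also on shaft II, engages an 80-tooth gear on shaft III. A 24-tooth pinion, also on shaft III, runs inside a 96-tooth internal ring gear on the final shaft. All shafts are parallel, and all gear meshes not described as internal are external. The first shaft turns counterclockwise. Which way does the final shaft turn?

the first shaft → shaft II: internal mesh, same direction → CCW.
shaft II → shaft III: external mesh, 1 reversal → CW.
shaft III → the final shaft: internal mesh, same direction → CW.
1 reversal in total — an odd number — so the final shaft turns opposite to the first shaft.

clockwise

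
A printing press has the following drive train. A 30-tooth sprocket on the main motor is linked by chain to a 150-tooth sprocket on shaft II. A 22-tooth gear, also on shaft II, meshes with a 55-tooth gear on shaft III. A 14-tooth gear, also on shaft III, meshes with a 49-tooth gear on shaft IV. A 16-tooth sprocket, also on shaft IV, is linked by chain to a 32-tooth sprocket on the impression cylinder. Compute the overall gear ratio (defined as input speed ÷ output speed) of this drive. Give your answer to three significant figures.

Each stage contributes driven/driver: chain 150/30 = 5, gear mesh 55/22 = 2.5, gear mesh 49/14 = 3.5, chain 32/16 = 2.
Overall: 5 × 2.5 × 3.5 × 2 = 87.5.

87.5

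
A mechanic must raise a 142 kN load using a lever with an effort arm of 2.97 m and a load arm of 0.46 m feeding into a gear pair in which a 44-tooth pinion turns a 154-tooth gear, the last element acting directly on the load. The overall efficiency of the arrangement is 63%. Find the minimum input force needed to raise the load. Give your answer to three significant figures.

Lever MA = effort arm / load arm = 2.97/0.46 = 6.4565.
Gear pair MA = 154/44 = 3.5.
Combined ideal MA = 6.4565 × 3.5 = 22.598.
Actual MA = 22.598 × 0.63 = 14.237.
Effort = load / actual MA = 142 / 14.237 = 9.9743 kN.

9.97 kN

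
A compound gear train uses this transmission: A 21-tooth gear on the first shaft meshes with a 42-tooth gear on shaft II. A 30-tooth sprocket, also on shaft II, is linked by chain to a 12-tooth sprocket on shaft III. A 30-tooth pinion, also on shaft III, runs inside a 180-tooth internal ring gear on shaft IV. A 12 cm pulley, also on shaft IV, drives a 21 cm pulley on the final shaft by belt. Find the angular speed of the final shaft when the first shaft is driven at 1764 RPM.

210 RPM

gear mesh 42/21 = 2 → 1764/2 = 882 RPM
chain 12/30 = 0.4 → 882/0.4 = 2205 RPM
internal gear 180/30 = 6 → 2205/6 = 367.5 RPM
belt 21/12 = 1.75 → 367.5/1.75 = 210 RPM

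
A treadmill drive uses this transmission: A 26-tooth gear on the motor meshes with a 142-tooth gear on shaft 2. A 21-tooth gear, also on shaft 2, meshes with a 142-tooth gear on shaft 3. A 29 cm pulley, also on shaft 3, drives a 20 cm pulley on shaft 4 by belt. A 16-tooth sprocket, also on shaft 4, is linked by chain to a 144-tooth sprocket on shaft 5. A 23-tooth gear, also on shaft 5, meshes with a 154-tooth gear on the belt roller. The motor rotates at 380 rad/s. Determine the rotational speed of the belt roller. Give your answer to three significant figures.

0.248 rad/s

gear mesh 142/26 = 5.4615 → 380/5.4615 = 69.577 rad/s
gear mesh 142/21 = 6.7619 → 69.577/6.7619 = 10.29 rad/s
belt 20/29 = 0.68966 → 10.29/0.68966 = 14.92 rad/s
chain 144/16 = 9 → 14.92/9 = 1.6578 rad/s
gear mesh 154/23 = 6.6957 → 1.6578/6.6957 = 0.24759 rad/s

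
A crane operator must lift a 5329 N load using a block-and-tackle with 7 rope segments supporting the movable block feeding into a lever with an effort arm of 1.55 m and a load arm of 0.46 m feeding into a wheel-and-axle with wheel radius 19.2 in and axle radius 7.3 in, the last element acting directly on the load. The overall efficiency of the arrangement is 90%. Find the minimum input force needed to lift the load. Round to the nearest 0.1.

95.4 N

Block-and-tackle MA = number of supporting rope parts = 7.
Lever MA = effort arm / load arm = 1.55/0.46 = 3.3696.
Wheel-and-axle MA = R/r = 19.2/7.3 = 2.6301.
Combined ideal MA = 7 × 3.3696 × 2.6301 = 62.037.
Actual MA = 62.037 × 0.90 = 55.833.
Effort = load / actual MA = 5329 / 55.833 = 95.445 N.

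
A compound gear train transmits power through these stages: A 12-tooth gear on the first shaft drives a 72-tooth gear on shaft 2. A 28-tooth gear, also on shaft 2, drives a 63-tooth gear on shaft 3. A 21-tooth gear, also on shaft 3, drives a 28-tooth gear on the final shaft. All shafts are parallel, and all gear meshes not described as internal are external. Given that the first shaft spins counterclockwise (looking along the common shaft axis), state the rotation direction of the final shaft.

clockwise

the first shaft → shaft 2: external mesh, 1 reversal → CW.
shaft 2 → shaft 3: external mesh, 1 reversal → CCW.
shaft 3 → the final shaft: external mesh, 1 reversal → CW.
3 reversals in total — an odd number — so the final shaft turns opposite to the first shaft.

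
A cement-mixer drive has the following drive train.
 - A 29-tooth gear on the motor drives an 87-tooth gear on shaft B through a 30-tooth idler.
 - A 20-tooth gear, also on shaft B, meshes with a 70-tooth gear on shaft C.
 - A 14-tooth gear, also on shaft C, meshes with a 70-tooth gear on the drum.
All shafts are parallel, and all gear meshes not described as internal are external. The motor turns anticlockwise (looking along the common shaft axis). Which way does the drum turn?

anticlockwise

the motor → shaft B: driver → idler → driven is 2 external meshes, 2 reversals → CCW.
shaft B → shaft C: external mesh, 1 reversal → CW.
shaft C → the drum: external mesh, 1 reversal → CCW.
4 reversals in total — an even number — so the drum turns the same way as the motor.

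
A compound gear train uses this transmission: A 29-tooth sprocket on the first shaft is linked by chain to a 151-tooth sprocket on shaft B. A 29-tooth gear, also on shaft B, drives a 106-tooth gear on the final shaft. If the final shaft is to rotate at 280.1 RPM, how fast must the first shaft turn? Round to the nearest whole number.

Overall ratio R = 5.2069 × 3.6552 = 19.032.
Required input speed = output speed × R = 280.1 × 19.032 = 5330.9 RPM.

5331 RPM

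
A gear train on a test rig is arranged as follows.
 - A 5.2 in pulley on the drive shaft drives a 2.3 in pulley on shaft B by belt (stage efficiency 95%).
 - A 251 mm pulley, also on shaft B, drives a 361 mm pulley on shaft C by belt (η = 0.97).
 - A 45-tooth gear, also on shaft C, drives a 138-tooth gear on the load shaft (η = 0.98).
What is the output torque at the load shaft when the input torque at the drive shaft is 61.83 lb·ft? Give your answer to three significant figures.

Belt: ratio = 2.3/5.2 = 0.44231; torque at shaft B = 61.83 × 0.44231 × 0.95 = 25.98 lb·ft.
Belt: ratio = 361/251 = 1.4382; torque at shaft C = 25.98 × 1.4382 × 0.97 = 36.245 lb·ft.
Gear mesh: ratio = 138/45 = 3.0667; torque at the load shaft = 36.245 × 3.0667 × 0.98 = 108.93 lb·ft.

109 lb·ft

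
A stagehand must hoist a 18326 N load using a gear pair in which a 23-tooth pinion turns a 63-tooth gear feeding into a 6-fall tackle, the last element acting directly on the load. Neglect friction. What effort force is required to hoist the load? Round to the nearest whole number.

Gear pair MA = 63/23 = 2.7391.
Block-and-tackle MA = number of supporting rope parts = 6.
Combined ideal MA = 2.7391 × 6 = 16.435.
Effort = load / MA = 18326 / 16.435 = 1115.1 N.

1115 N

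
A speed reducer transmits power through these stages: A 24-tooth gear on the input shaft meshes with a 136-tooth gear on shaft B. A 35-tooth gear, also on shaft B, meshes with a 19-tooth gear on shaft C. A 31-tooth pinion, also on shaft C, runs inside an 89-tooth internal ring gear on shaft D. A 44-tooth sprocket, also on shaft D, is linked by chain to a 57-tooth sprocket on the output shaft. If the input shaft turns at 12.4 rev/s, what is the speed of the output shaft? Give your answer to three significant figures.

1.08 rev/s

the input shaft → shaft B (gear mesh, 136/24): 12.4 ÷ 5.6667 = 2.1882 rev/s
shaft B → shaft C (gear mesh, 19/35): 2.1882 ÷ 0.54286 = 4.031 rev/s
shaft C → shaft D (internal gear, 89/31): 4.031 ÷ 2.871 = 1.404 rev/s
shaft D → the output shaft (chain, 57/44): 1.404 ÷ 1.2955 = 1.0838 rev/s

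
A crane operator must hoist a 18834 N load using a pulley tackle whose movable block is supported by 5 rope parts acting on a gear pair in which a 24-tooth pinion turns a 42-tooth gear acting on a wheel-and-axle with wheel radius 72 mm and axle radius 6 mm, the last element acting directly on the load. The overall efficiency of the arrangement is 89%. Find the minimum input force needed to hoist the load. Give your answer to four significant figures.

201.5 N

Block-and-tackle MA = number of supporting rope parts = 5.
Gear pair MA = 42/24 = 1.75.
Wheel-and-axle MA = R/r = 72/6 = 12.
Combined ideal MA = 5 × 1.75 × 12 = 105.
Actual MA = 105 × 0.89 = 93.45.
Effort = load / actual MA = 18834 / 93.45 = 201.54 N.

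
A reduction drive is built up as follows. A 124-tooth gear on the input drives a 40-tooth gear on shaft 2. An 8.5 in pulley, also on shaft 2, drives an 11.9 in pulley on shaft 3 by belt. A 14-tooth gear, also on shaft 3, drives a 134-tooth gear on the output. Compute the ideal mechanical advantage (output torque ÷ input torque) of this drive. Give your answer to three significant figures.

4.32

Each stage contributes driven/driver: gear mesh 40/124 = 0.32258, belt 11.9/8.5 = 1.4, gear mesh 134/14 = 9.5714.
Overall: 0.32258 × 1.4 × 9.5714 = 4.3226.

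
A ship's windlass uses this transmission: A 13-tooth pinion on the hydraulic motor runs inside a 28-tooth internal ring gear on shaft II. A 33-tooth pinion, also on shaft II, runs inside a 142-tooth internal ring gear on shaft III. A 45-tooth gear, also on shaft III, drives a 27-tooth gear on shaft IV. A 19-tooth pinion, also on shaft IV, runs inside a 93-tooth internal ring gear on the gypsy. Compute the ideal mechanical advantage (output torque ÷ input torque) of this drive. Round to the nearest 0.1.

Each stage contributes driven/driver: internal gear 28/13 = 2.1538, internal gear 142/33 = 4.303, gear mesh 27/45 = 0.6, internal gear 93/19 = 4.8947.
Overall: 2.1538 × 4.303 × 0.6 × 4.8947 = 27.219.

27.2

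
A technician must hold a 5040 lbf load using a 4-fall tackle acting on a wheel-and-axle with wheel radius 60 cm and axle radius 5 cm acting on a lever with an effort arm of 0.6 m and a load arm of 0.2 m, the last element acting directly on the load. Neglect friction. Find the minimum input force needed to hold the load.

Block-and-tackle MA = number of supporting rope parts = 4.
Wheel-and-axle MA = R/r = 60/5 = 12.
Lever MA = effort arm / load arm = 0.6/0.2 = 3.
Combined ideal MA = 4 × 12 × 3 = 144.
Effort = load / MA = 5040 / 144 = 35 lbf.

35 lbf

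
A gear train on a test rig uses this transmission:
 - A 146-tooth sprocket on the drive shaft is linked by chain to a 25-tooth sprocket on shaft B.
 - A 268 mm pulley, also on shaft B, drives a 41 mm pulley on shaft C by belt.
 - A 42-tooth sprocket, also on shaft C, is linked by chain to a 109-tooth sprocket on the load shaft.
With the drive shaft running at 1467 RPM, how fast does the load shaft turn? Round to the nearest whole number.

21578 RPM

Chain: ratio = 25/146 = 0.17123, so shaft B turns at 1467 / 0.17123 = 8567.3 RPM.
Belt: ratio = 41/268 = 0.15299, so shaft C turns at 8567.3 / 0.15299 = 56001 RPM.
Chain: ratio = 109/42 = 2.5952, so the load shaft turns at 56001 / 2.5952 = 21578 RPM.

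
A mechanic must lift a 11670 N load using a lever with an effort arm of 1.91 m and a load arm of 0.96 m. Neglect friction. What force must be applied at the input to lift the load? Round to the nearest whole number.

5866 N

Lever MA = effort arm / load arm = 1.91/0.96 = 1.9896.
Effort = load / MA = 11670 / 1.9896 = 5865.5 N.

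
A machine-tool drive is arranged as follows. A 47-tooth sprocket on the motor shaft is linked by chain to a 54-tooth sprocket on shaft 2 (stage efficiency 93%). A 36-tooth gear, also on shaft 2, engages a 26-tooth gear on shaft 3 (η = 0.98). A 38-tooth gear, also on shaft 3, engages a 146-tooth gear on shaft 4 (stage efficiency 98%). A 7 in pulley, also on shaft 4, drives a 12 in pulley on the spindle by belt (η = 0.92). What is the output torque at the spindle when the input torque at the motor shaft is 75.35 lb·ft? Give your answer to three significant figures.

338 lb·ft

After the chain (54/47): 75.35 × 1.1489 × 0.93 = 80.512 lb·ft
After the gear mesh (26/36): 80.512 × 0.72222 × 0.98 = 56.985 lb·ft
After the gear mesh (146/38): 56.985 × 3.8421 × 0.98 = 214.56 lb·ft
After the belt (12/7): 214.56 × 1.7143 × 0.92 = 338.4 lb·ft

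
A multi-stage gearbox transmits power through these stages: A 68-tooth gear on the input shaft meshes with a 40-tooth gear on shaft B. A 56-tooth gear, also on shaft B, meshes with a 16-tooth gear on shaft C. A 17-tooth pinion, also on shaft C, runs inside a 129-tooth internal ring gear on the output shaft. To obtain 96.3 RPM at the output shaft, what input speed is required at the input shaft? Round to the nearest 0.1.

122.8 RPM

Overall ratio R = 0.58824 × 0.28571 × 7.5882 = 1.2753.
Required input speed = output speed × R = 96.3 × 1.2753 = 122.81 RPM.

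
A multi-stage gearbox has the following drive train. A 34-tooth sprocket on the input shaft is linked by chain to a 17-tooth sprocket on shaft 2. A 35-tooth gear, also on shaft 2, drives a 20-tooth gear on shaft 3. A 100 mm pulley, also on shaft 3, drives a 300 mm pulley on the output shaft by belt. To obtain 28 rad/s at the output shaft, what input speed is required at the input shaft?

24 rad/s

Overall ratio R = 0.5 × 0.57143 × 3 = 0.85714.
Required input speed = output speed × R = 28 × 0.85714 = 24 rad/s.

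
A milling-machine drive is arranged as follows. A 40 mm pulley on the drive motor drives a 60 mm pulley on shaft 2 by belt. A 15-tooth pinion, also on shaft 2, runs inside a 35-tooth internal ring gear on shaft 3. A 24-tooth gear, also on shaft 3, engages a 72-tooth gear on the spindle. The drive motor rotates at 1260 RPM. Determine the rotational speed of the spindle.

120 RPM

Belt: ratio = 60/40 = 1.5, so shaft 2 turns at 1260 / 1.5 = 840 RPM.
Internal gear: ratio = 35/15 = 2.3333, so shaft 3 turns at 840 / 2.3333 = 360 RPM.
Gear mesh: ratio = 72/24 = 3, so the spindle turns at 360 / 3 = 120 RPM.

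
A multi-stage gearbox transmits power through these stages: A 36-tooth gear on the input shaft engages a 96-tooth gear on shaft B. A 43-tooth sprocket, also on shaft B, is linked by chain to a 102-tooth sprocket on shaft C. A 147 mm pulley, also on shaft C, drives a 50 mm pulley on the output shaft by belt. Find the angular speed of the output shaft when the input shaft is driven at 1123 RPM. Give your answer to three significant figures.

Gear mesh: ratio = 96/36 = 2.6667, so shaft B turns at 1123 / 2.6667 = 421.12 RPM.
Chain: ratio = 102/43 = 2.3721, so shaft C turns at 421.12 / 2.3721 = 177.53 RPM.
Belt: ratio = 50/147 = 0.34014, so the output shaft turns at 177.53 / 0.34014 = 521.95 RPM.

522 RPM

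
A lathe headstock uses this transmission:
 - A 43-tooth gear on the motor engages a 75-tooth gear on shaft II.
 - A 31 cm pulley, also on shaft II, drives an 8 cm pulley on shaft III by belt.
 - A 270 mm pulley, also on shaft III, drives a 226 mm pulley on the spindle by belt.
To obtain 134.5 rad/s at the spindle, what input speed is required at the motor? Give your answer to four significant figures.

50.67 rad/s

Overall ratio R = 1.7442 × 0.25806 × 0.83704 = 0.37676.
Required input speed = output speed × R = 134.5 × 0.37676 = 50.674 rad/s.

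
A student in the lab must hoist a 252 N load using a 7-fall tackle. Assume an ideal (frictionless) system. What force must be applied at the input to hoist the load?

Block-and-tackle MA = number of supporting rope parts = 7.
Effort = load / MA = 252 / 7 = 36 N.

36 N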